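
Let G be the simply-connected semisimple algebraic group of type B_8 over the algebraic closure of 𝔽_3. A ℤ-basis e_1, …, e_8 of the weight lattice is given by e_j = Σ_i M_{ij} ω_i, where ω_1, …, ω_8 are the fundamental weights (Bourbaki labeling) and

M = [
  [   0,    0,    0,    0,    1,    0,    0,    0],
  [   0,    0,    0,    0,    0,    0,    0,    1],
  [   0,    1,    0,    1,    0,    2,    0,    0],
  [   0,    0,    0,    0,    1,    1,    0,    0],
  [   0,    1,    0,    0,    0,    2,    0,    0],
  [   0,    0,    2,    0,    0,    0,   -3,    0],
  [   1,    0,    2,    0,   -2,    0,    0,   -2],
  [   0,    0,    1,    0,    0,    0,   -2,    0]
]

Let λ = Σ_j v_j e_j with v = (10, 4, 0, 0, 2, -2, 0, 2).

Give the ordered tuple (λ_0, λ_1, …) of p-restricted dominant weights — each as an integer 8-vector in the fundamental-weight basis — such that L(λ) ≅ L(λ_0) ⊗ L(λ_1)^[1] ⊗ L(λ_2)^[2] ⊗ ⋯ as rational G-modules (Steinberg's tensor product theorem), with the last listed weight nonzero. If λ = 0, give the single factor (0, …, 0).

Compute c_i = Σ_j M_{ij} v_j with v = (10, 4, 0, 0, 2, -2, 0, 2):
  c_1 = 0*10 + 0*4 + 0*0 + 0*0 + 1*2 + 0*-2 + 0*0 + 0*2 = 2
  c_2 = 0*10 + 0*4 + 0*0 + 0*0 + 0*2 + 0*-2 + 0*0 + 1*2 = 2
  c_3 = 0*10 + 1*4 + 0*0 + 1*0 + 0*2 + 2*-2 + 0*0 + 0*2 = 0
  c_4 = 0*10 + 0*4 + 0*0 + 0*0 + 1*2 + 1*-2 + 0*0 + 0*2 = 0
  c_5 = 0*10 + 1*4 + 0*0 + 0*0 + 0*2 + 2*-2 + 0*0 + 0*2 = 0
  c_6 = 0*10 + 0*4 + 2*0 + 0*0 + 0*2 + 0*-2 + -3*0 + 0*2 = 0
  c_7 = 1*10 + 0*4 + 2*0 + 0*0 + -2*2 + 0*-2 + 0*0 + -2*2 = 2
  c_8 = 0*10 + 0*4 + 1*0 + 0*0 + 0*2 + 0*-2 + -2*0 + 0*2 = 0
Expand coordinatewise in base 3:
  c_1 = 2 = 2·3^0
  c_2 = 2 = 2·3^0
  c_3 = 0
  c_4 = 0
  c_5 = 0
  c_6 = 0
  c_7 = 2 = 2·3^0
  c_8 = 0
p-restricted factor λ_0 = (2, 2, 0, 0, 0, 0, 2, 0)

((2, 2, 0, 0, 0, 0, 2, 0),)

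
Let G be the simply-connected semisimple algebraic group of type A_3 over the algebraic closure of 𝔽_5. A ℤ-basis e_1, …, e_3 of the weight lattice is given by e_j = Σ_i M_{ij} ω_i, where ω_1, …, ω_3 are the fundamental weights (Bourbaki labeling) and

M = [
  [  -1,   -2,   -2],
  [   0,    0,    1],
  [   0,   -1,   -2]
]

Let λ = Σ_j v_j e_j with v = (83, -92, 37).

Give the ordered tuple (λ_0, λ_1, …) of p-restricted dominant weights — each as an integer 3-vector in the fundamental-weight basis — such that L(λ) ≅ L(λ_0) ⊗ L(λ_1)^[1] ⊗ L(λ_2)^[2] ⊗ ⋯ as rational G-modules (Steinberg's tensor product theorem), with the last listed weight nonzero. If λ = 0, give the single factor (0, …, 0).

Change of basis e → ω: c = M·v where v = (83, -92, 37):
  c_1 = -1*83 + -2*-92 + -2*37 = 27
  c_2 = 0*83 + 0*-92 + 1*37 = 37
  c_3 = 0*83 + -1*-92 + -2*37 = 18
Base-5 expansion of each c_i:
  c_1 = 27 = 2·5^0 + 0·5^1 + 1·5^2
  c_2 = 37 = 2·5^0 + 2·5^1 + 1·5^2
  c_3 = 18 = 3·5^0 + 3·5^1
Factor λ_0 = (2, 2, 3)
Factor λ_1 = (0, 2, 3)
Factor λ_2 = (1, 1, 0)

((2, 2, 3), (0, 2, 3), (1, 1, 0))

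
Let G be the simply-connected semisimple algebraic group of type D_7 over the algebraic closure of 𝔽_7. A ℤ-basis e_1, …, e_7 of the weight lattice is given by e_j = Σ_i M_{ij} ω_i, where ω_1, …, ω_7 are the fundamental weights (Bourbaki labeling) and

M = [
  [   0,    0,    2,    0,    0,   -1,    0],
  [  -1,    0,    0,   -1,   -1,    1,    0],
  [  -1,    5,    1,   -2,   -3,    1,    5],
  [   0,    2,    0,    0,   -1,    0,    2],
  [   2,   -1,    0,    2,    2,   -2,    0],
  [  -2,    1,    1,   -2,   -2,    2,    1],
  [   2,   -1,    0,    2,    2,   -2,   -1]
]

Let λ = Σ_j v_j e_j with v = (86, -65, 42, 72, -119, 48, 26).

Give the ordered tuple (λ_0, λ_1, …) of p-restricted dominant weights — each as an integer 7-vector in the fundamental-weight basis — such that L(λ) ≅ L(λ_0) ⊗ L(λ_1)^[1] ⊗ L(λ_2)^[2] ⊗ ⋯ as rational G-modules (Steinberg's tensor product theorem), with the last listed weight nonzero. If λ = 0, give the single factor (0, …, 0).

In the fundamental-weight basis, λ has coordinates c = M·v (v = (86, -65, 42, 72, -119, 48, 26)):
  c_1 = 0·86 + (0)·(-65) + 2·42 + 0·72 + (0)·(-119) + (-1)·(48) + 0·26 = 36
  c_2 = (-1)·(86) + (0)·(-65) + 0·42 + (-1)·(72) + (-1)·(-119) + 1·48 + 0·26 = 9
  c_3 = (-1)·(86) + (5)·(-65) + 1·42 + (-2)·(72) + (-3)·(-119) + 1·48 + 5·26 = 22
  c_4 = 0·86 + (2)·(-65) + 0·42 + 0·72 + (-1)·(-119) + 0·48 + 2·26 = 41
  c_5 = 2·86 + (-1)·(-65) + 0·42 + 2·72 + (2)·(-119) + (-2)·(48) + 0·26 = 47
  c_6 = (-2)·(86) + (1)·(-65) + 1·42 + (-2)·(72) + (-2)·(-119) + 2·48 + 1·26 = 21
  c_7 = 2·86 + (-1)·(-65) + 0·42 + 2·72 + (2)·(-119) + (-2)·(48) + (-1)·(26) = 21
Expand coordinatewise in base 7:
  c_1 = 36 = 1·7^0 + 5·7^1
  c_2 = 9 = 2·7^0 + 1·7^1
  c_3 = 22 = 1·7^0 + 3·7^1
  c_4 = 41 = 6·7^0 + 5·7^1
  c_5 = 47 = 5·7^0 + 6·7^1
  c_6 = 21 = 0·7^0 + 3·7^1
  c_7 = 21 = 0·7^0 + 3·7^1
Factor λ_0 = (1, 2, 1, 6, 5, 0, 0)
Factor λ_1 = (5, 1, 3, 5, 6, 3, 3)

((1, 2, 1, 6, 5, 0, 0), (5, 1, 3, 5, 6, 3, 3))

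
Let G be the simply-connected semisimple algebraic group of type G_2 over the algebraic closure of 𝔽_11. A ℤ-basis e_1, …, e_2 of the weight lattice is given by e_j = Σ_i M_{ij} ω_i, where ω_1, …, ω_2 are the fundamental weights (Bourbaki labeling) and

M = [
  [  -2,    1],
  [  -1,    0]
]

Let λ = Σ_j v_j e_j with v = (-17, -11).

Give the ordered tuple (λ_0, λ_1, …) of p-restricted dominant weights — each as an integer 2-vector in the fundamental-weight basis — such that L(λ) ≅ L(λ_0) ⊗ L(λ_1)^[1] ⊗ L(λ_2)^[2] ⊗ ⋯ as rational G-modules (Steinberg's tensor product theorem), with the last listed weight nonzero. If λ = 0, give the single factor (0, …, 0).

((1, 6), (2, 1))

In the fundamental-weight basis, λ has coordinates c = M·v (v = (-17, -11)):
  c_1 = (-2)·(-17) + (1)·(-11) = 23
  c_2 = (-1)·(-17) + (0)·(-11) = 17
p = 11; digits c_i = Σ_j d_{ij}·11^j, 0 ≤ d_{ij} < 11:
  c_1 = 23 = 1·11^0 + 2·11^1
  c_2 = 17 = 6·11^0 + 1·11^1
p-restricted factor λ_0 = (1, 6)
p-restricted factor λ_1 = (2, 1)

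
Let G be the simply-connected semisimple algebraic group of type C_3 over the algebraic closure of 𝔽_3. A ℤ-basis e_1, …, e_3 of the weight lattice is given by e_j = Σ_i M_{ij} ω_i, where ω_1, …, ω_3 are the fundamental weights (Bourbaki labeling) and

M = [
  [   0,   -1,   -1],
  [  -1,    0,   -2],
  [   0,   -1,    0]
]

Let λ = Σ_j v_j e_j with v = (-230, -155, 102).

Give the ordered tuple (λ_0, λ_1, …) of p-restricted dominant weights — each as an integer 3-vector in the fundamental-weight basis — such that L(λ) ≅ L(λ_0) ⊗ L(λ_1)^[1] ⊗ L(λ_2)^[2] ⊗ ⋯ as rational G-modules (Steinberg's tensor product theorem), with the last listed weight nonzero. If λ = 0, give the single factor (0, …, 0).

((2, 2, 2), (2, 2, 0), (2, 2, 2), (1, 0, 2), (0, 0, 1))

ω-coordinates c = M·v, v = (-230, -155, 102):
  c_1 = (0)·(-230) + (-1)·(-155) + (-1)·(102) = 53
  c_2 = (-1)·(-230) + (0)·(-155) + (-2)·(102) = 26
  c_3 = (0)·(-230) + (-1)·(-155) + (0)·(102) = 155
p = 3; digits c_i = Σ_j d_{ij}·3^j, 0 ≤ d_{ij} < 3:
  c_1 = 53 = 2·3^0 + 2·3^1 + 2·3^2 + 1·3^3
  c_2 = 26 = 2·3^0 + 2·3^1 + 2·3^2
  c_3 = 155 = 2·3^0 + 0·3^1 + 2·3^2 + 2·3^3 + 1·3^4
p-restricted factor λ_0 = (2, 2, 2)
p-restricted factor λ_1 = (2, 2, 0)
p-restricted factor λ_2 = (2, 2, 2)
p-restricted factor λ_3 = (1, 0, 2)
p-restricted factor λ_4 = (0, 0, 1)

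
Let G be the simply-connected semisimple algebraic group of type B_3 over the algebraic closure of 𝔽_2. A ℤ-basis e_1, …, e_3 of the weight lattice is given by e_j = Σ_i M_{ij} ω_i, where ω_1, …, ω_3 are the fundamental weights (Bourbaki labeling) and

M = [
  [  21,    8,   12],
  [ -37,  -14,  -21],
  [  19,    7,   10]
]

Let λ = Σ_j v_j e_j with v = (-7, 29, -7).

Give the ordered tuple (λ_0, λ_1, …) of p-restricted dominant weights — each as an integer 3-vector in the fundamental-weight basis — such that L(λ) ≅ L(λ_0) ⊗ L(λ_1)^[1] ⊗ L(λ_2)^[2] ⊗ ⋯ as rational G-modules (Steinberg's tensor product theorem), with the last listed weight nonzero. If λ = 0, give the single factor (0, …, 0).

((1, 0, 0),)

In the fundamental-weight basis, λ has coordinates c = M·v (v = (-7, 29, -7)):
  c_1 = (21)·(-7) + 8·29 + (12)·(-7) = 1
  c_2 = (-37)·(-7) + (-14)·(29) + (-21)·(-7) = 0
  c_3 = (19)·(-7) + 7·29 + (10)·(-7) = 0
p = 2; digits c_i = Σ_j d_{ij}·2^j, 0 ≤ d_{ij} < 2:
  c_1 = 1 = 1·2^0
  c_2 = 0
  c_3 = 0
Factor λ_0 = (1, 0, 0)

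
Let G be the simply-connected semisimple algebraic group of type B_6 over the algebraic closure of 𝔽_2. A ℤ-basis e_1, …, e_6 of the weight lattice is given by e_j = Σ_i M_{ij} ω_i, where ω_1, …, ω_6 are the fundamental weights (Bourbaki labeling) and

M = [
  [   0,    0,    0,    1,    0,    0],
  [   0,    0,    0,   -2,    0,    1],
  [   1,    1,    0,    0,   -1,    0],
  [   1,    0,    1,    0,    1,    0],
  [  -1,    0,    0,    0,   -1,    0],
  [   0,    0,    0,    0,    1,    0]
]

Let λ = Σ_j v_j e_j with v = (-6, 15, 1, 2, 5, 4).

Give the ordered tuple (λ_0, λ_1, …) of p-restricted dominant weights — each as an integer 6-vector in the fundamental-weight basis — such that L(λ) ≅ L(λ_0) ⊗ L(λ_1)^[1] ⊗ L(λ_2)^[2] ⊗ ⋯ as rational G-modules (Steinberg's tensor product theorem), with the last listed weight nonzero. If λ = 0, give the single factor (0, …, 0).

((0, 0, 0, 0, 1, 1), (1, 0, 0, 0, 0, 0), (0, 0, 1, 0, 0, 1))

Change of basis e → ω: c = M·v where v = (-6, 15, 1, 2, 5, 4):
  c_1 = (0)·(-6) + 0·15 + 0·1 + 1·2 + 0·5 + 0·4 = 2
  c_2 = (0)·(-6) + 0·15 + 0·1 + (-2)·(2) + 0·5 + 1·4 = 0
  c_3 = (1)·(-6) + 1·15 + 0·1 + 0·2 + (-1)·(5) + 0·4 = 4
  c_4 = (1)·(-6) + 0·15 + 1·1 + 0·2 + 1·5 + 0·4 = 0
  c_5 = (-1)·(-6) + 0·15 + 0·1 + 0·2 + (-1)·(5) + 0·4 = 1
  c_6 = (0)·(-6) + 0·15 + 0·1 + 0·2 + 1·5 + 0·4 = 5
Base-2 expansion of each c_i:
  c_1 = 2 = 0·2^0 + 1·2^1
  c_2 = 0
  c_3 = 4 = 0·2^0 + 0·2^1 + 1·2^2
  c_4 = 0
  c_5 = 1 = 1·2^0
  c_6 = 5 = 1·2^0 + 0·2^1 + 1·2^2
p-restricted factor λ_0 = (0, 0, 0, 0, 1, 1)
p-restricted factor λ_1 = (1, 0, 0, 0, 0, 0)
p-restricted factor λ_2 = (0, 0, 1, 0, 0, 1)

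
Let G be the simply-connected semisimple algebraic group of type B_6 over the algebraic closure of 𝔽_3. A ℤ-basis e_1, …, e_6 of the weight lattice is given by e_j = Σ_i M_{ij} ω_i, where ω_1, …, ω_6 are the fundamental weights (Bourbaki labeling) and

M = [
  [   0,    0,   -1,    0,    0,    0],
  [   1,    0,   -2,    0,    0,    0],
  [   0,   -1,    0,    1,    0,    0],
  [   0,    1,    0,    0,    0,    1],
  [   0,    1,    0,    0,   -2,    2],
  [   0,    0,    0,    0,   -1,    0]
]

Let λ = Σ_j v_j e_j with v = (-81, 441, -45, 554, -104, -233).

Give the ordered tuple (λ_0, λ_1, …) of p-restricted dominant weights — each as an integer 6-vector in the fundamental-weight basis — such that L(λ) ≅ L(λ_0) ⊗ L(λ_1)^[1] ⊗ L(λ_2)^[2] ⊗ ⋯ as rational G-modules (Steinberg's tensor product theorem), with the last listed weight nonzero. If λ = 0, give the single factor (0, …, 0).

In the fundamental-weight basis, λ has coordinates c = M·v (v = (-81, 441, -45, 554, -104, -233)):
  c_1 = 0*-81 + 0*441 + -1*-45 + 0*554 + 0*-104 + 0*-233 = 45
  c_2 = 1*-81 + 0*441 + -2*-45 + 0*554 + 0*-104 + 0*-233 = 9
  c_3 = 0*-81 + -1*441 + 0*-45 + 1*554 + 0*-104 + 0*-233 = 113
  c_4 = 0*-81 + 1*441 + 0*-45 + 0*554 + 0*-104 + 1*-233 = 208
  c_5 = 0*-81 + 1*441 + 0*-45 + 0*554 + -2*-104 + 2*-233 = 183
  c_6 = 0*-81 + 0*441 + 0*-45 + 0*554 + -1*-104 + 0*-233 = 104
p = 3; digits c_i = Σ_j d_{ij}·3^j, 0 ≤ d_{ij} < 3:
  c_1 = 45 = 0·3^0 + 0·3^1 + 2·3^2 + 1·3^3
  c_2 = 9 = 0·3^0 + 0·3^1 + 1·3^2
  c_3 = 113 = 2·3^0 + 1·3^1 + 0·3^2 + 1·3^3 + 1·3^4
  c_4 = 208 = 1·3^0 + 0·3^1 + 2·3^2 + 1·3^3 + 2·3^4
  c_5 = 183 = 0·3^0 + 1·3^1 + 2·3^2 + 0·3^3 + 2·3^4
  c_6 = 104 = 2·3^0 + 1·3^1 + 2·3^2 + 0·3^3 + 1·3^4
p-restricted factor λ_0 = (0, 0, 2, 1, 0, 2)
p-restricted factor λ_1 = (0, 0, 1, 0, 1, 1)
p-restricted factor λ_2 = (2, 1, 0, 2, 2, 2)
p-restricted factor λ_3 = (1, 0, 1, 1, 0, 0)
p-restricted factor λ_4 = (0, 0, 1, 2, 2, 1)

((0, 0, 2, 1, 0, 2), (0, 0, 1, 0, 1, 1), (2, 1, 0, 2, 2, 2), (1, 0, 1, 1, 0, 0), (0, 0, 1, 2, 2, 1))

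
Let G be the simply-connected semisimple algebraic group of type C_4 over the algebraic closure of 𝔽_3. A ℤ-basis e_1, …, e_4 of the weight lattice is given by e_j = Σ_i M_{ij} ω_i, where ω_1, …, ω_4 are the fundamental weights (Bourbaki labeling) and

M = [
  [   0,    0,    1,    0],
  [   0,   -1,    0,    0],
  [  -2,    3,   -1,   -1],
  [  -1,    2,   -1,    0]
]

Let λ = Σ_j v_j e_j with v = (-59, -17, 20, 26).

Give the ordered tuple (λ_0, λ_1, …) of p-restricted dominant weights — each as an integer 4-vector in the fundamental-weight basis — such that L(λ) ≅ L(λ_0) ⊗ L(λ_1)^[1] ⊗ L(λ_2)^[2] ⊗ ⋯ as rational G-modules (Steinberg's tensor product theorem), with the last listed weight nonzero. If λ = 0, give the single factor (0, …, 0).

Change of basis e → ω: c = M·v where v = (-59, -17, 20, 26):
  c_1 = 0*-59 + 0*-17 + 1*20 + 0*26 = 20
  c_2 = 0*-59 + -1*-17 + 0*20 + 0*26 = 17
  c_3 = -2*-59 + 3*-17 + -1*20 + -1*26 = 21
  c_4 = -1*-59 + 2*-17 + -1*20 + 0*26 = 5
Base-3 expansion of each c_i:
  c_1 = 20 = 2·3^0 + 0·3^1 + 2·3^2
  c_2 = 17 = 2·3^0 + 2·3^1 + 1·3^2
  c_3 = 21 = 0·3^0 + 1·3^1 + 2·3^2
  c_4 = 5 = 2·3^0 + 1·3^1
p-restricted factor λ_0 = (2, 2, 0, 2)
p-restricted factor λ_1 = (0, 2, 1, 1)
p-restricted factor λ_2 = (2, 1, 2, 0)

((2, 2, 0, 2), (0, 2, 1, 1), (2, 1, 2, 0))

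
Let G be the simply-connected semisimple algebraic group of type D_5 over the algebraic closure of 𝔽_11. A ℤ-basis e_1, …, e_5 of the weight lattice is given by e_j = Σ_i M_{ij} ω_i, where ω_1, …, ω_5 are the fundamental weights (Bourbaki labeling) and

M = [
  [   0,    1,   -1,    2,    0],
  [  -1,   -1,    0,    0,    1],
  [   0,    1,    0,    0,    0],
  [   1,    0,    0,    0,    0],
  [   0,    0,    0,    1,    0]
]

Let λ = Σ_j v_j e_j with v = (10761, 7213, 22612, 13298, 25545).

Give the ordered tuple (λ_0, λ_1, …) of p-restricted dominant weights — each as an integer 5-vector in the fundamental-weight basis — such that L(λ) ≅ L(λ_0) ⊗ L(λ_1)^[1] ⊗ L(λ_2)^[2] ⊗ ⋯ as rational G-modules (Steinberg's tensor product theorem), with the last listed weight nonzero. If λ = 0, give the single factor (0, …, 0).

Compute c_i = Σ_j M_{ij} v_j with v = (10761, 7213, 22612, 13298, 25545):
  c_1 = 0·10761 + 1·7213 + (-1)·(22612) + 2·13298 + 0·25545 = 11197
  c_2 = (-1)·(10761) + (-1)·(7213) + 0·22612 + 0·13298 + 1·25545 = 7571
  c_3 = 0·10761 + 1·7213 + 0·22612 + 0·13298 + 0·25545 = 7213
  c_4 = 1·10761 + 0·7213 + 0·22612 + 0·13298 + 0·25545 = 10761
  c_5 = 0·10761 + 0·7213 + 0·22612 + 1·13298 + 0·25545 = 13298
p = 11; digits c_i = Σ_j d_{ij}·11^j, 0 ≤ d_{ij} < 11:
  c_1 = 11197 = 10·11^0 + 5·11^1 + 4·11^2 + 8·11^3
  c_2 = 7571 = 3·11^0 + 6·11^1 + 7·11^2 + 5·11^3
  c_3 = 7213 = 8·11^0 + 6·11^1 + 4·11^2 + 5·11^3
  c_4 = 10761 = 3·11^0 + 10·11^1 + 0·11^2 + 8·11^3
  c_5 = 13298 = 10·11^0 + 9·11^1 + 10·11^2 + 9·11^3
p-restricted factor λ_0 = (10, 3, 8, 3, 10)
p-restricted factor λ_1 = (5, 6, 6, 10, 9)
p-restricted factor λ_2 = (4, 7, 4, 0, 10)
p-restricted factor λ_3 = (8, 5, 5, 8, 9)

((10, 3, 8, 3, 10), (5, 6, 6, 10, 9), (4, 7, 4, 0, 10), (8, 5, 5, 8, 9))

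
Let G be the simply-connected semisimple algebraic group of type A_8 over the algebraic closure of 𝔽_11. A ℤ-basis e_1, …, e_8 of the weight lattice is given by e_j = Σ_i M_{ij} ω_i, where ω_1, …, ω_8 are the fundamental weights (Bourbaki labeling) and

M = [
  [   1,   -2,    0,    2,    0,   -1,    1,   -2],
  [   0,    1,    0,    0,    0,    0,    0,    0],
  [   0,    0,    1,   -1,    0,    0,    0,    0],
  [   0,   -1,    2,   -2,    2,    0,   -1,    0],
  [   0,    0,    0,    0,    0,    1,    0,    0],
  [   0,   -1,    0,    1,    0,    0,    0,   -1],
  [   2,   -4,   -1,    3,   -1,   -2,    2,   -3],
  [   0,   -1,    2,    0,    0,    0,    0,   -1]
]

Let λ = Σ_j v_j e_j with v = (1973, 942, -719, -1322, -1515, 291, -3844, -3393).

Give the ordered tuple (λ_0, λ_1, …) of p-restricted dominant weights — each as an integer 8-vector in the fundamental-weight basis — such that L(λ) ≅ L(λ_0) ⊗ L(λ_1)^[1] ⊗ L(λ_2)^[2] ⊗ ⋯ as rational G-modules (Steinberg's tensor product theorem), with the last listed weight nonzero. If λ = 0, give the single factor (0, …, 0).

((8, 7, 9, 0, 5, 7, 3, 1), (8, 8, 10, 10, 4, 3, 10, 4), (0, 7, 4, 8, 2, 9, 2, 8))

Change of basis e → ω: c = M·v where v = (1973, 942, -719, -1322, -1515, 291, -3844, -3393):
  c_1 = 1*1973 + -2*942 + 0*-719 + 2*-1322 + 0*-1515 + -1*291 + 1*-3844 + -2*-3393 = 96
  c_2 = 0*1973 + 1*942 + 0*-719 + 0*-1322 + 0*-1515 + 0*291 + 0*-3844 + 0*-3393 = 942
  c_3 = 0*1973 + 0*942 + 1*-719 + -1*-1322 + 0*-1515 + 0*291 + 0*-3844 + 0*-3393 = 603
  c_4 = 0*1973 + -1*942 + 2*-719 + -2*-1322 + 2*-1515 + 0*291 + -1*-3844 + 0*-3393 = 1078
  c_5 = 0*1973 + 0*942 + 0*-719 + 0*-1322 + 0*-1515 + 1*291 + 0*-3844 + 0*-3393 = 291
  c_6 = 0*1973 + -1*942 + 0*-719 + 1*-1322 + 0*-1515 + 0*291 + 0*-3844 + -1*-3393 = 1129
  c_7 = 2*1973 + -4*942 + -1*-719 + 3*-1322 + -1*-1515 + -2*291 + 2*-3844 + -3*-3393 = 355
  c_8 = 0*1973 + -1*942 + 2*-719 + 0*-1322 + 0*-1515 + 0*291 + 0*-3844 + -1*-3393 = 1013
Writing each c_i in base p = 11:
  c_1 = 96 = 8·11^0 + 8·11^1
  c_2 = 942 = 7·11^0 + 8·11^1 + 7·11^2
  c_3 = 603 = 9·11^0 + 10·11^1 + 4·11^2
  c_4 = 1078 = 0·11^0 + 10·11^1 + 8·11^2
  c_5 = 291 = 5·11^0 + 4·11^1 + 2·11^2
  c_6 = 1129 = 7·11^0 + 3·11^1 + 9·11^2
  c_7 = 355 = 3·11^0 + 10·11^1 + 2·11^2
  c_8 = 1013 = 1·11^0 + 4·11^1 + 8·11^2
λ_0 = (8, 7, 9, 0, 5, 7, 3, 1)
λ_1 = (8, 8, 10, 10, 4, 3, 10, 4)
λ_2 = (0, 7, 4, 8, 2, 9, 2, 8)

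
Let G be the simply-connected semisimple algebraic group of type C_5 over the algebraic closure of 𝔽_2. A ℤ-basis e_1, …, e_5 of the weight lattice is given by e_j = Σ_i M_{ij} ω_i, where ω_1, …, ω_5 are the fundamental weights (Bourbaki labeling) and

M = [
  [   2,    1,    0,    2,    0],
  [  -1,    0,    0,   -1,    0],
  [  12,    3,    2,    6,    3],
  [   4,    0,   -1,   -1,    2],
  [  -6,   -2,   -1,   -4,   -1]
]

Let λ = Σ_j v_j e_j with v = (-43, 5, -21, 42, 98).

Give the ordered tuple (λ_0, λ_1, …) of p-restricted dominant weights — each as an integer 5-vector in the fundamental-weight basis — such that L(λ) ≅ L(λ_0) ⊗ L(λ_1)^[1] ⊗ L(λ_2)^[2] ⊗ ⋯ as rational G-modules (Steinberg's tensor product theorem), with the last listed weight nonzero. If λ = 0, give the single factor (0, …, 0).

In the fundamental-weight basis, λ has coordinates c = M·v (v = (-43, 5, -21, 42, 98)):
  c_1 = (2)·(-43) + (1)·(5) + (0)·(-21) + (2)·(42) + (0)·(98) = 3
  c_2 = (-1)·(-43) + (0)·(5) + (0)·(-21) + (-1)·(42) + (0)·(98) = 1
  c_3 = (12)·(-43) + (3)·(5) + (2)·(-21) + (6)·(42) + (3)·(98) = 3
  c_4 = (4)·(-43) + (0)·(5) + (-1)·(-21) + (-1)·(42) + (2)·(98) = 3
  c_5 = (-6)·(-43) + (-2)·(5) + (-1)·(-21) + (-4)·(42) + (-1)·(98) = 3
Writing each c_i in base p = 2:
  c_1 = 3 = 1·2^0 + 1·2^1
  c_2 = 1 = 1·2^0
  c_3 = 3 = 1·2^0 + 1·2^1
  c_4 = 3 = 1·2^0 + 1·2^1
  c_5 = 3 = 1·2^0 + 1·2^1
λ_0 = (1, 1, 1, 1, 1)
λ_1 = (1, 0, 1, 1, 1)

((1, 1, 1, 1, 1), (1, 0, 1, 1, 1))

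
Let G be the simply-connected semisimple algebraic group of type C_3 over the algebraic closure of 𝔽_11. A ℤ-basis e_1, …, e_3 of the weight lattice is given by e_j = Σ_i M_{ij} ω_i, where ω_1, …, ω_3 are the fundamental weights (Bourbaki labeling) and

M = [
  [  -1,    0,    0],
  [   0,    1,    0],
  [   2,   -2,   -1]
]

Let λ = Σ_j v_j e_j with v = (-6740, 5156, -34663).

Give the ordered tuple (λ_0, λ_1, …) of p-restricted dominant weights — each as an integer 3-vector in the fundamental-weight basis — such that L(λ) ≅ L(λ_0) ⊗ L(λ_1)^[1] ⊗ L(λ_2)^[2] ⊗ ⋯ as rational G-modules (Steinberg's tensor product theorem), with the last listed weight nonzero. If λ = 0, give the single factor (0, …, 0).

Converting to the ω-basis (c_i = row i of M dotted with v = (-6740, 5156, -34663)):
  c_1 = -1*-6740 + 0*5156 + 0*-34663 = 6740
  c_2 = 0*-6740 + 1*5156 + 0*-34663 = 5156
  c_3 = 2*-6740 + -2*5156 + -1*-34663 = 10871
p = 11; digits c_i = Σ_j d_{ij}·11^j, 0 ≤ d_{ij} < 11:
  c_1 = 6740 = 8·11^0 + 7·11^1 + 0·11^2 + 5·11^3
  c_2 = 5156 = 8·11^0 + 6·11^1 + 9·11^2 + 3·11^3
  c_3 = 10871 = 3·11^0 + 9·11^1 + 1·11^2 + 8·11^3
Factor λ_0 = (8, 8, 3)
Factor λ_1 = (7, 6, 9)
Factor λ_2 = (0, 9, 1)
Factor λ_3 = (5, 3, 8)

((8, 8, 3), (7, 6, 9), (0, 9, 1), (5, 3, 8))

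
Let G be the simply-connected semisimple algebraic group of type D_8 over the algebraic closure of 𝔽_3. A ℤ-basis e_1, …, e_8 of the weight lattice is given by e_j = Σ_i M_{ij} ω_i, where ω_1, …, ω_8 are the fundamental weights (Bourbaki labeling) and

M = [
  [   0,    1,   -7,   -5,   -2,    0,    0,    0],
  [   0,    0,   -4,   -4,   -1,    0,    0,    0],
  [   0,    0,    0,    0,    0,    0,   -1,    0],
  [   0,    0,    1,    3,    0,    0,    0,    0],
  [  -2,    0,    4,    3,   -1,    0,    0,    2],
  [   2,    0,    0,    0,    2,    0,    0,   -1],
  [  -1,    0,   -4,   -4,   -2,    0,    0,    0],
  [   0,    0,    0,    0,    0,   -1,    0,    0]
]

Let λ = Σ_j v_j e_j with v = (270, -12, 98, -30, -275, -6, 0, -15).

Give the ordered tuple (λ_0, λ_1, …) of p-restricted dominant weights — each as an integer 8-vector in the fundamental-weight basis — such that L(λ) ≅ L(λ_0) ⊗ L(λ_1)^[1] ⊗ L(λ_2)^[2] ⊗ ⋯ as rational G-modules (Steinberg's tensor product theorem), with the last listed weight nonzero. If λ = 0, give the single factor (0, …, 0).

((2, 0, 0, 2, 1, 2, 2, 0), (0, 1, 0, 2, 2, 1, 2, 2))

ω-coordinates c = M·v, v = (270, -12, 98, -30, -275, -6, 0, -15):
  c_1 = (0)·(270) + (1)·(-12) + (-7)·(98) + (-5)·(-30) + (-2)·(-275) + (0)·(-6) + (0)·(0) + (0)·(-15) = 2
  c_2 = (0)·(270) + (0)·(-12) + (-4)·(98) + (-4)·(-30) + (-1)·(-275) + (0)·(-6) + (0)·(0) + (0)·(-15) = 3
  c_3 = (0)·(270) + (0)·(-12) + (0)·(98) + (0)·(-30) + (0)·(-275) + (0)·(-6) + (-1)·(0) + (0)·(-15) = 0
  c_4 = (0)·(270) + (0)·(-12) + (1)·(98) + (3)·(-30) + (0)·(-275) + (0)·(-6) + (0)·(0) + (0)·(-15) = 8
  c_5 = (-2)·(270) + (0)·(-12) + (4)·(98) + (3)·(-30) + (-1)·(-275) + (0)·(-6) + (0)·(0) + (2)·(-15) = 7
  c_6 = (2)·(270) + (0)·(-12) + (0)·(98) + (0)·(-30) + (2)·(-275) + (0)·(-6) + (0)·(0) + (-1)·(-15) = 5
  c_7 = (-1)·(270) + (0)·(-12) + (-4)·(98) + (-4)·(-30) + (-2)·(-275) + (0)·(-6) + (0)·(0) + (0)·(-15) = 8
  c_8 = (0)·(270) + (0)·(-12) + (0)·(98) + (0)·(-30) + (0)·(-275) + (-1)·(-6) + (0)·(0) + (0)·(-15) = 6
Expand coordinatewise in base 3:
  c_1 = 2 = 2·3^0
  c_2 = 3 = 0·3^0 + 1·3^1
  c_3 = 0
  c_4 = 8 = 2·3^0 + 2·3^1
  c_5 = 7 = 1·3^0 + 2·3^1
  c_6 = 5 = 2·3^0 + 1·3^1
  c_7 = 8 = 2·3^0 + 2·3^1
  c_8 = 6 = 0·3^0 + 2·3^1
p-restricted factor λ_0 = (2, 0, 0, 2, 1, 2, 2, 0)
p-restricted factor λ_1 = (0, 1, 0, 2, 2, 1, 2, 2)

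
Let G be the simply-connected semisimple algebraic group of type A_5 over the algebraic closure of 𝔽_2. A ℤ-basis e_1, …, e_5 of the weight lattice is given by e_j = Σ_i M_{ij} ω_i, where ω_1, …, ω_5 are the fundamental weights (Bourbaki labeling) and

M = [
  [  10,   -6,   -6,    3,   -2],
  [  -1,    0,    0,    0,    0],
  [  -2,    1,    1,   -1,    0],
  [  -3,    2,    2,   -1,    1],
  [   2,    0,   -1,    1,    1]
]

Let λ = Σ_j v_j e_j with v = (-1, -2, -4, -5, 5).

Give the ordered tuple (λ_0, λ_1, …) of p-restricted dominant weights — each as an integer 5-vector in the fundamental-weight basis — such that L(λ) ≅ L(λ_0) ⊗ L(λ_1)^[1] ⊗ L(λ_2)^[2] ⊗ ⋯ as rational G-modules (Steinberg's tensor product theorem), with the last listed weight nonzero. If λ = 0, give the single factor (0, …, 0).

Change of basis e → ω: c = M·v where v = (-1, -2, -4, -5, 5):
  c_1 = (10)·(-1) + (-6)·(-2) + (-6)·(-4) + (3)·(-5) + (-2)·(5) = 1
  c_2 = (-1)·(-1) + (0)·(-2) + (0)·(-4) + (0)·(-5) + (0)·(5) = 1
  c_3 = (-2)·(-1) + (1)·(-2) + (1)·(-4) + (-1)·(-5) + (0)·(5) = 1
  c_4 = (-3)·(-1) + (2)·(-2) + (2)·(-4) + (-1)·(-5) + (1)·(5) = 1
  c_5 = (2)·(-1) + (0)·(-2) + (-1)·(-4) + (1)·(-5) + (1)·(5) = 2
Writing each c_i in base p = 2:
  c_1 = 1 = 1·2^0
  c_2 = 1 = 1·2^0
  c_3 = 1 = 1·2^0
  c_4 = 1 = 1·2^0
  c_5 = 2 = 0·2^0 + 1·2^1
Factor λ_0 = (1, 1, 1, 1, 0)
Factor λ_1 = (0, 0, 0, 0, 1)

((1, 1, 1, 1, 0), (0, 0, 0, 0, 1))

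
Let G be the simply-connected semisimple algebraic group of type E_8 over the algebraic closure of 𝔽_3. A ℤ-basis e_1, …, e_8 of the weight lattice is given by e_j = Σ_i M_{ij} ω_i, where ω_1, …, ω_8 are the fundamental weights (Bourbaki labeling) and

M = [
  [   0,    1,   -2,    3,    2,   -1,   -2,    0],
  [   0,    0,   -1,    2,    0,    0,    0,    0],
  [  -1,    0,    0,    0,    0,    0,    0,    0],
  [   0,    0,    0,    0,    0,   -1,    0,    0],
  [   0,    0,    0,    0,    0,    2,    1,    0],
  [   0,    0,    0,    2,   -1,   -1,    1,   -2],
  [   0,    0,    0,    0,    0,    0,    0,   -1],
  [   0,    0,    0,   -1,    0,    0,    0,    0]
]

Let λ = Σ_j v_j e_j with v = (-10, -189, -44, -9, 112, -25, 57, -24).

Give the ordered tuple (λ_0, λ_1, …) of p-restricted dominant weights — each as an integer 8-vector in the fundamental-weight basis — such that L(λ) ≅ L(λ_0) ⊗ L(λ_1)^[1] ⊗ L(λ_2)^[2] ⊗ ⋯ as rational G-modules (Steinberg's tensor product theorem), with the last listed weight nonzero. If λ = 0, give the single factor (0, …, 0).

ω-coordinates c = M·v, v = (-10, -189, -44, -9, 112, -25, 57, -24):
  c_1 = 0*-10 + 1*-189 + -2*-44 + 3*-9 + 2*112 + -1*-25 + -2*57 + 0*-24 = 7
  c_2 = 0*-10 + 0*-189 + -1*-44 + 2*-9 + 0*112 + 0*-25 + 0*57 + 0*-24 = 26
  c_3 = -1*-10 + 0*-189 + 0*-44 + 0*-9 + 0*112 + 0*-25 + 0*57 + 0*-24 = 10
  c_4 = 0*-10 + 0*-189 + 0*-44 + 0*-9 + 0*112 + -1*-25 + 0*57 + 0*-24 = 25
  c_5 = 0*-10 + 0*-189 + 0*-44 + 0*-9 + 0*112 + 2*-25 + 1*57 + 0*-24 = 7
  c_6 = 0*-10 + 0*-189 + 0*-44 + 2*-9 + -1*112 + -1*-25 + 1*57 + -2*-24 = 0
  c_7 = 0*-10 + 0*-189 + 0*-44 + 0*-9 + 0*112 + 0*-25 + 0*57 + -1*-24 = 24
  c_8 = 0*-10 + 0*-189 + 0*-44 + -1*-9 + 0*112 + 0*-25 + 0*57 + 0*-24 = 9
Expand coordinatewise in base 3:
  c_1 = 7 = 1·3^0 + 2·3^1
  c_2 = 26 = 2·3^0 + 2·3^1 + 2·3^2
  c_3 = 10 = 1·3^0 + 0·3^1 + 1·3^2
  c_4 = 25 = 1·3^0 + 2·3^1 + 2·3^2
  c_5 = 7 = 1·3^0 + 2·3^1
  c_6 = 0
  c_7 = 24 = 0·3^0 + 2·3^1 + 2·3^2
  c_8 = 9 = 0·3^0 + 0·3^1 + 1·3^2
λ_0 = (1, 2, 1, 1, 1, 0, 0, 0)
λ_1 = (2, 2, 0, 2, 2, 0, 2, 0)
λ_2 = (0, 2, 1, 2, 0, 0, 2, 1)

((1, 2, 1, 1, 1, 0, 0, 0), (2, 2, 0, 2, 2, 0, 2, 0), (0, 2, 1, 2, 0, 0, 2, 1))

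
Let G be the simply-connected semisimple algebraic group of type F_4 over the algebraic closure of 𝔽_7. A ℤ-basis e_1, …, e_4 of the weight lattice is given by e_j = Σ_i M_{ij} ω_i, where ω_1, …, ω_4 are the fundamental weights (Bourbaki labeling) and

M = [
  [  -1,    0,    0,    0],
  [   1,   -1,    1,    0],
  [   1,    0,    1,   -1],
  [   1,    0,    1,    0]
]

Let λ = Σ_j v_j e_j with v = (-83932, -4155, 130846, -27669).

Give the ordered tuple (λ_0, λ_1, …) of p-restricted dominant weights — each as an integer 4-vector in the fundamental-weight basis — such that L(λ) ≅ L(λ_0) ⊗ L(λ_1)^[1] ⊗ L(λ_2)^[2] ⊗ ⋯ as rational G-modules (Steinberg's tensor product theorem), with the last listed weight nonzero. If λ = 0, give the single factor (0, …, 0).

((2, 4, 5, 0), (6, 1, 0, 3), (4, 6, 3, 5), (6, 1, 0, 3), (6, 0, 3, 5), (4, 3, 4, 2))

Change of basis e → ω: c = M·v where v = (-83932, -4155, 130846, -27669):
  c_1 = (-1)·(-83932) + (0)·(-4155) + 0·130846 + (0)·(-27669) = 83932
  c_2 = (1)·(-83932) + (-1)·(-4155) + 1·130846 + (0)·(-27669) = 51069
  c_3 = (1)·(-83932) + (0)·(-4155) + 1·130846 + (-1)·(-27669) = 74583
  c_4 = (1)·(-83932) + (0)·(-4155) + 1·130846 + (0)·(-27669) = 46914
Writing each c_i in base p = 7:
  c_1 = 83932 = 2·7^0 + 6·7^1 + 4·7^2 + 6·7^3 + 6·7^4 + 4·7^5
  c_2 = 51069 = 4·7^0 + 1·7^1 + 6·7^2 + 1·7^3 + 0·7^4 + 3·7^5
  c_3 = 74583 = 5·7^0 + 0·7^1 + 3·7^2 + 0·7^3 + 3·7^4 + 4·7^5
  c_4 = 46914 = 0·7^0 + 3·7^1 + 5·7^2 + 3·7^3 + 5·7^4 + 2·7^5
p-restricted factor λ_0 = (2, 4, 5, 0)
p-restricted factor λ_1 = (6, 1, 0, 3)
p-restricted factor λ_2 = (4, 6, 3, 5)
p-restricted factor λ_3 = (6, 1, 0, 3)
p-restricted factor λ_4 = (6, 0, 3, 5)
p-restricted factor λ_5 = (4, 3, 4, 2)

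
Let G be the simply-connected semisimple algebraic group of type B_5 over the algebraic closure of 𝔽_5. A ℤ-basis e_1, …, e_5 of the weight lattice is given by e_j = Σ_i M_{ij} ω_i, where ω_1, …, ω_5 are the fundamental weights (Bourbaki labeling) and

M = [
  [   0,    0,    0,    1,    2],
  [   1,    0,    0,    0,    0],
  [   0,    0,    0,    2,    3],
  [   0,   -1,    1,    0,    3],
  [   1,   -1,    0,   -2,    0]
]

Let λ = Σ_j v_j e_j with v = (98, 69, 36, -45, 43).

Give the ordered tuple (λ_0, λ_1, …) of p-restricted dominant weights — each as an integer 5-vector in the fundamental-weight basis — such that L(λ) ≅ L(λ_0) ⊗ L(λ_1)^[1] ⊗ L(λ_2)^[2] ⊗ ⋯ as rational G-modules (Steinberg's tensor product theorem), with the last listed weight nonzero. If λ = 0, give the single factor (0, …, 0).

Converting to the ω-basis (c_i = row i of M dotted with v = (98, 69, 36, -45, 43)):
  c_1 = 0*98 + 0*69 + 0*36 + 1*-45 + 2*43 = 41
  c_2 = 1*98 + 0*69 + 0*36 + 0*-45 + 0*43 = 98
  c_3 = 0*98 + 0*69 + 0*36 + 2*-45 + 3*43 = 39
  c_4 = 0*98 + -1*69 + 1*36 + 0*-45 + 3*43 = 96
  c_5 = 1*98 + -1*69 + 0*36 + -2*-45 + 0*43 = 119
Writing each c_i in base p = 5:
  c_1 = 41 = 1·5^0 + 3·5^1 + 1·5^2
  c_2 = 98 = 3·5^0 + 4·5^1 + 3·5^2
  c_3 = 39 = 4·5^0 + 2·5^1 + 1·5^2
  c_4 = 96 = 1·5^0 + 4·5^1 + 3·5^2
  c_5 = 119 = 4·5^0 + 3·5^1 + 4·5^2
p-restricted factor λ_0 = (1, 3, 4, 1, 4)
p-restricted factor λ_1 = (3, 4, 2, 4, 3)
p-restricted factor λ_2 = (1, 3, 1, 3, 4)

((1, 3, 4, 1, 4), (3, 4, 2, 4, 3), (1, 3, 1, 3, 4))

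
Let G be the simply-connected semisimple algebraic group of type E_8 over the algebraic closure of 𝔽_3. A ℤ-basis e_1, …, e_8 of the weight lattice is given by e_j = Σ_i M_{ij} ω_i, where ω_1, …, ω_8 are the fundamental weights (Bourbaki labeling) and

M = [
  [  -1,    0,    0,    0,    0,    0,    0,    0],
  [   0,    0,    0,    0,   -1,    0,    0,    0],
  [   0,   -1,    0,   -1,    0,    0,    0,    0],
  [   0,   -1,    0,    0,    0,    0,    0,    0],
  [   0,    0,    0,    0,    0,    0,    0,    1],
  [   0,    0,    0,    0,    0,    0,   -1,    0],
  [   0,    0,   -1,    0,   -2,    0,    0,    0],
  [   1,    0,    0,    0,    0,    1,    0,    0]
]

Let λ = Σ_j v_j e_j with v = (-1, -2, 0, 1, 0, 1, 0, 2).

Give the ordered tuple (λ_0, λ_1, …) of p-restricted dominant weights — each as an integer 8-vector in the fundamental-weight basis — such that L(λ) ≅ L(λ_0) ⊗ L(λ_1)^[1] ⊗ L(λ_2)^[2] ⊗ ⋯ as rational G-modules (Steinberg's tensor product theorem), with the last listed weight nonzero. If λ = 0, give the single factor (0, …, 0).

Compute c_i = Σ_j M_{ij} v_j with v = (-1, -2, 0, 1, 0, 1, 0, 2):
  c_1 = (-1)·(-1) + (0)·(-2) + 0·0 + 0·1 + 0·0 + 0·1 + 0·0 + 0·2 = 1
  c_2 = (0)·(-1) + (0)·(-2) + 0·0 + 0·1 + (-1)·(0) + 0·1 + 0·0 + 0·2 = 0
  c_3 = (0)·(-1) + (-1)·(-2) + 0·0 + (-1)·(1) + 0·0 + 0·1 + 0·0 + 0·2 = 1
  c_4 = (0)·(-1) + (-1)·(-2) + 0·0 + 0·1 + 0·0 + 0·1 + 0·0 + 0·2 = 2
  c_5 = (0)·(-1) + (0)·(-2) + 0·0 + 0·1 + 0·0 + 0·1 + 0·0 + 1·2 = 2
  c_6 = (0)·(-1) + (0)·(-2) + 0·0 + 0·1 + 0·0 + 0·1 + (-1)·(0) + 0·2 = 0
  c_7 = (0)·(-1) + (0)·(-2) + (-1)·(0) + 0·1 + (-2)·(0) + 0·1 + 0·0 + 0·2 = 0
  c_8 = (1)·(-1) + (0)·(-2) + 0·0 + 0·1 + 0·0 + 1·1 + 0·0 + 0·2 = 0
Writing each c_i in base p = 3:
  c_1 = 1 = 1·3^0
  c_2 = 0
  c_3 = 1 = 1·3^0
  c_4 = 2 = 2·3^0
  c_5 = 2 = 2·3^0
  c_6 = 0
  c_7 = 0
  c_8 = 0
λ_0 = (1, 0, 1, 2, 2, 0, 0, 0)

((1, 0, 1, 2, 2, 0, 0, 0),)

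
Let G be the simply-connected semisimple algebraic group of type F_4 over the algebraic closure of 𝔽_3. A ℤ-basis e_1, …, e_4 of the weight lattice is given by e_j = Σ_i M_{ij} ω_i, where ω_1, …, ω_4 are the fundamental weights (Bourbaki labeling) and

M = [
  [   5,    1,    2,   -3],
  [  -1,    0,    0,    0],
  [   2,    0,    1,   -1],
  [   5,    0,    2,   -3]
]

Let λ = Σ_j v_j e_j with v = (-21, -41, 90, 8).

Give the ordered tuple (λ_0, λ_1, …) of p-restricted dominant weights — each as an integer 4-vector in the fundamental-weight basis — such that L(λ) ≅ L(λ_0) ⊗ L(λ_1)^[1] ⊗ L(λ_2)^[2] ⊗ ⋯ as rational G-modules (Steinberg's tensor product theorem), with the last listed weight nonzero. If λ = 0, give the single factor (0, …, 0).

((1, 0, 1, 0), (0, 1, 1, 2), (1, 2, 1, 2), (0, 0, 1, 1))

Change of basis e → ω: c = M·v where v = (-21, -41, 90, 8):
  c_1 = (5)·(-21) + (1)·(-41) + 2·90 + (-3)·(8) = 10
  c_2 = (-1)·(-21) + (0)·(-41) + 0·90 + 0·8 = 21
  c_3 = (2)·(-21) + (0)·(-41) + 1·90 + (-1)·(8) = 40
  c_4 = (5)·(-21) + (0)·(-41) + 2·90 + (-3)·(8) = 51
p = 3; digits c_i = Σ_j d_{ij}·3^j, 0 ≤ d_{ij} < 3:
  c_1 = 10 = 1·3^0 + 0·3^1 + 1·3^2
  c_2 = 21 = 0·3^0 + 1·3^1 + 2·3^2
  c_3 = 40 = 1·3^0 + 1·3^1 + 1·3^2 + 1·3^3
  c_4 = 51 = 0·3^0 + 2·3^1 + 2·3^2 + 1·3^3
p-restricted factor λ_0 = (1, 0, 1, 0)
p-restricted factor λ_1 = (0, 1, 1, 2)
p-restricted factor λ_2 = (1, 2, 1, 2)
p-restricted factor λ_3 = (0, 0, 1, 1)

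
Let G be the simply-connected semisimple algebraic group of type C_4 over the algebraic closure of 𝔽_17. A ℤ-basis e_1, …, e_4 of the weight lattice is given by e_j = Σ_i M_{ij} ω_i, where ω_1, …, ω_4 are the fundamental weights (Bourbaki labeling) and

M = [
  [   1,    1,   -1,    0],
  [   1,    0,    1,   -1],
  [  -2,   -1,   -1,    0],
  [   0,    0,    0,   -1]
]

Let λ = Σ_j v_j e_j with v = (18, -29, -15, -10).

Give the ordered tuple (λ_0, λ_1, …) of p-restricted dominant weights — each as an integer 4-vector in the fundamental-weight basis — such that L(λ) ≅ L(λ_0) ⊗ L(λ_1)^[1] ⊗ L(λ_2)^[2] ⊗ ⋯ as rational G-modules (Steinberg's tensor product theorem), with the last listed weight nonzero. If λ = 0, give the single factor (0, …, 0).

Converting to the ω-basis (c_i = row i of M dotted with v = (18, -29, -15, -10)):
  c_1 = (1)·(18) + (1)·(-29) + (-1)·(-15) + (0)·(-10) = 4
  c_2 = (1)·(18) + (0)·(-29) + (1)·(-15) + (-1)·(-10) = 13
  c_3 = (-2)·(18) + (-1)·(-29) + (-1)·(-15) + (0)·(-10) = 8
  c_4 = (0)·(18) + (0)·(-29) + (0)·(-15) + (-1)·(-10) = 10
p = 17; digits c_i = Σ_j d_{ij}·17^j, 0 ≤ d_{ij} < 17:
  c_1 = 4 = 4·17^0
  c_2 = 13 = 13·17^0
  c_3 = 8 = 8·17^0
  c_4 = 10 = 10·17^0
λ_0 = (4, 13, 8, 10)

((4, 13, 8, 10),)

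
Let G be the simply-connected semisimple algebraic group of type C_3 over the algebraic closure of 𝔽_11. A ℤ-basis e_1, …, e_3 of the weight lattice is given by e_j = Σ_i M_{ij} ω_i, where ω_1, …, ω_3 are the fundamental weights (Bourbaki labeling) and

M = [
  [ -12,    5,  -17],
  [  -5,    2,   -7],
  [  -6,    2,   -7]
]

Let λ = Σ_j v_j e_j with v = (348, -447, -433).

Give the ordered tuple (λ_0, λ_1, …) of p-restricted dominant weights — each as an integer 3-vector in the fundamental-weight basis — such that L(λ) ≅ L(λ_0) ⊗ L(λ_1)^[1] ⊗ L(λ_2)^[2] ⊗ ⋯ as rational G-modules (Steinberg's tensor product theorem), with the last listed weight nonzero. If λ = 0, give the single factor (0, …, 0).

In the fundamental-weight basis, λ has coordinates c = M·v (v = (348, -447, -433)):
  c_1 = (-12)·(348) + (5)·(-447) + (-17)·(-433) = 950
  c_2 = (-5)·(348) + (2)·(-447) + (-7)·(-433) = 397
  c_3 = (-6)·(348) + (2)·(-447) + (-7)·(-433) = 49
Expand coordinatewise in base 11:
  c_1 = 950 = 4·11^0 + 9·11^1 + 7·11^2
  c_2 = 397 = 1·11^0 + 3·11^1 + 3·11^2
  c_3 = 49 = 5·11^0 + 4·11^1
p-restricted factor λ_0 = (4, 1, 5)
p-restricted factor λ_1 = (9, 3, 4)
p-restricted factor λ_2 = (7, 3, 0)

((4, 1, 5), (9, 3, 4), (7, 3, 0))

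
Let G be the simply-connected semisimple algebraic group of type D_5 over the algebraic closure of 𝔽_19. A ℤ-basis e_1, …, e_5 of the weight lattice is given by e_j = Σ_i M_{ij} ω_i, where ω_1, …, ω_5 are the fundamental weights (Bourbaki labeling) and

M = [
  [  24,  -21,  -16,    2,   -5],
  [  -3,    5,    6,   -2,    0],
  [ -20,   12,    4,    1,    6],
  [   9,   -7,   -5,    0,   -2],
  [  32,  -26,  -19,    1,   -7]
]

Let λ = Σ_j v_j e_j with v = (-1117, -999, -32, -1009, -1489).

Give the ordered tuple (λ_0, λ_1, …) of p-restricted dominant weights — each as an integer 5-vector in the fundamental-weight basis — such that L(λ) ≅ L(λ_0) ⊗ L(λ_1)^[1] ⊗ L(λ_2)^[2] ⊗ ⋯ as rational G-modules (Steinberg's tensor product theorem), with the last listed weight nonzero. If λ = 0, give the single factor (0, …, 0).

((15, 11, 15, 2, 5), (5, 9, 14, 4, 13))

Compute c_i = Σ_j M_{ij} v_j with v = (-1117, -999, -32, -1009, -1489):
  c_1 = (24)·(-1117) + (-21)·(-999) + (-16)·(-32) + (2)·(-1009) + (-5)·(-1489) = 110
  c_2 = (-3)·(-1117) + (5)·(-999) + (6)·(-32) + (-2)·(-1009) + (0)·(-1489) = 182
  c_3 = (-20)·(-1117) + (12)·(-999) + (4)·(-32) + (1)·(-1009) + (6)·(-1489) = 281
  c_4 = (9)·(-1117) + (-7)·(-999) + (-5)·(-32) + (0)·(-1009) + (-2)·(-1489) = 78
  c_5 = (32)·(-1117) + (-26)·(-999) + (-19)·(-32) + (1)·(-1009) + (-7)·(-1489) = 252
Expand coordinatewise in base 19:
  c_1 = 110 = 15·19^0 + 5·19^1
  c_2 = 182 = 11·19^0 + 9·19^1
  c_3 = 281 = 15·19^0 + 14·19^1
  c_4 = 78 = 2·19^0 + 4·19^1
  c_5 = 252 = 5·19^0 + 13·19^1
Factor λ_0 = (15, 11, 15, 2, 5)
Factor λ_1 = (5, 9, 14, 4, 13)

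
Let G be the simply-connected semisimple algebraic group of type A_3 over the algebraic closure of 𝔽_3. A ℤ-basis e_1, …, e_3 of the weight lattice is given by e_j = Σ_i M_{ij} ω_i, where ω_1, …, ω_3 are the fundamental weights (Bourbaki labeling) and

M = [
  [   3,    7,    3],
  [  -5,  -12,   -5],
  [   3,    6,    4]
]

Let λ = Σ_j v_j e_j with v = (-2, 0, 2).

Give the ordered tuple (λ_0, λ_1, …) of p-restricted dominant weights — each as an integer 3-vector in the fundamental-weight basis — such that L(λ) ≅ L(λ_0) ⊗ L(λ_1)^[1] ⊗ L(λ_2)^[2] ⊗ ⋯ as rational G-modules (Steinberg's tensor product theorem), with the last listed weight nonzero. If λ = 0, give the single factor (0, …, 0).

((0, 0, 2),)

Compute c_i = Σ_j M_{ij} v_j with v = (-2, 0, 2):
  c_1 = 3*-2 + 7*0 + 3*2 = 0
  c_2 = -5*-2 + -12*0 + -5*2 = 0
  c_3 = 3*-2 + 6*0 + 4*2 = 2
p = 3; digits c_i = Σ_j d_{ij}·3^j, 0 ≤ d_{ij} < 3:
  c_1 = 0
  c_2 = 0
  c_3 = 2 = 2·3^0
λ_0 = (0, 0, 2)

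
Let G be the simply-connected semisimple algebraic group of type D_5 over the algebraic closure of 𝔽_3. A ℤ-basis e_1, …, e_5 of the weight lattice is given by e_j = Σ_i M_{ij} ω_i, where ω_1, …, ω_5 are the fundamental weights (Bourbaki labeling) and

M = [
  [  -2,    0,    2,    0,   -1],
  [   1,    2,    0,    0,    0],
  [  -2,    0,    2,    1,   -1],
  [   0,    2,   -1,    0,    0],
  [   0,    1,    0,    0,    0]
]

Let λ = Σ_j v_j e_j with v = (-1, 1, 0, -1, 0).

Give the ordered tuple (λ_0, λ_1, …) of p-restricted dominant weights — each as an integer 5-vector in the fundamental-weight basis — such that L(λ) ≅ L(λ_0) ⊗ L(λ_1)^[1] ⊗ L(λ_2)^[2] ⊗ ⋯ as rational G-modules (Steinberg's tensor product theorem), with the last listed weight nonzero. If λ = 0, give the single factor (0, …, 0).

In the fundamental-weight basis, λ has coordinates c = M·v (v = (-1, 1, 0, -1, 0)):
  c_1 = -2*-1 + 0*1 + 2*0 + 0*-1 + -1*0 = 2
  c_2 = 1*-1 + 2*1 + 0*0 + 0*-1 + 0*0 = 1
  c_3 = -2*-1 + 0*1 + 2*0 + 1*-1 + -1*0 = 1
  c_4 = 0*-1 + 2*1 + -1*0 + 0*-1 + 0*0 = 2
  c_5 = 0*-1 + 1*1 + 0*0 + 0*-1 + 0*0 = 1
Expand coordinatewise in base 3:
  c_1 = 2 = 2·3^0
  c_2 = 1 = 1·3^0
  c_3 = 1 = 1·3^0
  c_4 = 2 = 2·3^0
  c_5 = 1 = 1·3^0
p-restricted factor λ_0 = (2, 1, 1, 2, 1)

((2, 1, 1, 2, 1),)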